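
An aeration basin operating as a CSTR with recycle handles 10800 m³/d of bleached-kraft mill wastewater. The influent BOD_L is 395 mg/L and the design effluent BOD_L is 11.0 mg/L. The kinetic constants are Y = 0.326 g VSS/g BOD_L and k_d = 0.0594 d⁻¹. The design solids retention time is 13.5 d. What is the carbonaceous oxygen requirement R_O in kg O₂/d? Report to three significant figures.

The observed yield is Y_obs = Y/(1 + k_d·θ_c) = 0.326 / (1 + 0.0594 × 13.5) = 0.326 / 1.802 = 0.1809 g VSS per g BOD_L removed.
ΔS = 395 − 11.0 = 384.0 mg/L, so the substrate removal rate is 10800 × 384.0/1000 = 4147 kg BOD_L/d.
Biomass synthesised: P_X = Y_obs × 4147 = 750.3 kg VSS/d.
Carbonaceous O₂ demand = substrate oxidised − cell-mass equivalent = 4147 − 1.42 × 750.3 = 3082 kg O₂/d.

R_O ≈ 3080 kg O₂/d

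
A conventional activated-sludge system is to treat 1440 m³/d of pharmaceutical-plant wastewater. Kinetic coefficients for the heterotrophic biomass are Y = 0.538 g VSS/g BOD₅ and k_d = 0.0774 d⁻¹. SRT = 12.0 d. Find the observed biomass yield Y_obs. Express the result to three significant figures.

The observed yield is Y_obs = Y/(1 + k_d·θ_c) = 0.538 / (1 + 0.0774 × 12.0) = 0.538 / 1.929 = 0.2789 g VSS per g BOD₅ removed.

Y_obs ≈ 0.279 g VSS/g BOD₅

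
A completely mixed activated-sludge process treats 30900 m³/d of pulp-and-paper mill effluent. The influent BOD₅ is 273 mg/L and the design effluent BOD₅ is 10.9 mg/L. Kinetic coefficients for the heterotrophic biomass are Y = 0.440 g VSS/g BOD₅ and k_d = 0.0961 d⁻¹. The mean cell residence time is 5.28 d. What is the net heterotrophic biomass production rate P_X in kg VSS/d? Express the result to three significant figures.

Observed yield with endogenous decay: Y_obs = Y / (1 + k_d·θ_c) = 0.440 / (1 + 0.0961 × 5.28) = 0.440 / 1.507 = 0.2919 g VSS/g BOD₅.
Q·(S₀ − S) = 30900 × (273 − 10.9) × 10⁻³ = 8099 kg/d removed.
Biomass produced: P_X = Y_obs·Q·ΔS = 0.2919 × 8099 ≈ 2364 kg VSS/d.

P_X ≈ 2360 kg VSS/d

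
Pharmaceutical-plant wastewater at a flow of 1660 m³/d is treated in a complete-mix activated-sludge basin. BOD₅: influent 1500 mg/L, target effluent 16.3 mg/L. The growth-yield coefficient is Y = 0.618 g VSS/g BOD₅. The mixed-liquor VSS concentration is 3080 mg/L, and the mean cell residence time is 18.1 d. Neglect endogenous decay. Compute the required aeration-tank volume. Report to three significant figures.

With k_d = 0 the design equation reduces to V = Y Q (S₀−S) θ_c / X = 0.618 × 1660 × (1500 − 16.3) × 18.1 / 3080 = 8945 m³.

V ≈ 8940 m³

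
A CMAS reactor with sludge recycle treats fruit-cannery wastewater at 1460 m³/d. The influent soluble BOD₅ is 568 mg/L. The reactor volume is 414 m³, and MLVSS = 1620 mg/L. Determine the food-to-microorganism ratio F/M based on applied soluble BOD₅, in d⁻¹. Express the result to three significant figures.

F/M ≈ 1.24 d⁻¹

F/M = Q·S₀ / (V·X) = 1460 × 568 / (414.0 × 1620) = 1.236 g soluble BOD₅·(g VSS·d)⁻¹.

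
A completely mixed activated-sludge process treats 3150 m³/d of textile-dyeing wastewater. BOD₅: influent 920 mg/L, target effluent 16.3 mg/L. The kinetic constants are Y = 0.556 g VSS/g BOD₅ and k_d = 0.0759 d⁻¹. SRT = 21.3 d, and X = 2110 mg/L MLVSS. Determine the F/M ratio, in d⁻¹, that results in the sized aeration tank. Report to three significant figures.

Steady-state biomass mass balance: V·X·(1 + k_d·θ_c) = Y·Q·(S₀ − S)·θ_c, so V = 0.556 × 3150 × (920 − 16.3) × 21.3 / [2110 × (1 + 0.0759 × 21.3)] = 3.37×10^7 / 5521 = 6106 m³.
F/M = applied load / biomass = Q·S₀/(V·X) = 3150 × 920 / (6106 × 2110) = 0.2249 d⁻¹.

F/M ≈ 0.225 d⁻¹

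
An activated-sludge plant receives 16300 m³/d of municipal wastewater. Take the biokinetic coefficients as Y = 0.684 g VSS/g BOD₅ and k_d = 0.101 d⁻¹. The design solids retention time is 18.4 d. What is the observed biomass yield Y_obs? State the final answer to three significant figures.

The observed yield is Y_obs = Y/(1 + k_d·θ_c) = 0.684 / (1 + 0.101 × 18.4) = 0.684 / 2.858 = 0.2393 g VSS per g BOD₅ removed.

Y_obs ≈ 0.239 g VSS/g BOD₅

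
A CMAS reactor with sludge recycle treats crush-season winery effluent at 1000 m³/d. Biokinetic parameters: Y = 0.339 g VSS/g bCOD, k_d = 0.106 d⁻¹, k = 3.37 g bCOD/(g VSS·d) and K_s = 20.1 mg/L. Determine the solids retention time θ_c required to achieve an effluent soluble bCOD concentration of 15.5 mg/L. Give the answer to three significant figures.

Specific growth rate at S = 15.5 mg/L: μ = YkS/(K_s+S) = 0.339·3.37·15.5/(20.1+15.5) = 0.4974 d⁻¹.
θ_c = 1/(μ − k_d) = 1/(0.4974 − 0.106) = 1/0.3914 = 2.555 d.

θ_c ≈ 2.55 d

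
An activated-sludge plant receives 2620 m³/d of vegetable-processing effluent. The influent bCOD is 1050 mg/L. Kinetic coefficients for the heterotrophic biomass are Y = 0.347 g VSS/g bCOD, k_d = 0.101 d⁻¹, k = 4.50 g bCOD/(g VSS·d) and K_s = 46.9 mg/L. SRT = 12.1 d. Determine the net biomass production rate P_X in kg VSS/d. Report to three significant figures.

P_X ≈ 427 kg VSS/d

From the Monod/SRT balance for a CMAS, S = K_s·(1+k_d θ_c)/[θ_c·(Y k − k_d) − 1] = 46.9 × (1 + 0.101 × 12.1) / [12.1 × (0.347 × 4.50 − 0.101) − 1] = 104.2 / 16.67 = 6.251 mg/L.
Correct the yield for decay: Y_obs = Y/(1 + k_d θ_c) = 0.347 / (1 + 0.101 × 12.1) = 0.347 / 2.222 = 0.1562.
Substrate removed = Q·(S₀ − S) = 2620 m³/d × (1050 − 6.25) g/m³ = 2.73×10^6 g/d = 2735 kg/d.
Biomass produced: P_X = Y_obs·Q·ΔS = 0.1562 × 2735 ≈ 427.0 kg VSS/d.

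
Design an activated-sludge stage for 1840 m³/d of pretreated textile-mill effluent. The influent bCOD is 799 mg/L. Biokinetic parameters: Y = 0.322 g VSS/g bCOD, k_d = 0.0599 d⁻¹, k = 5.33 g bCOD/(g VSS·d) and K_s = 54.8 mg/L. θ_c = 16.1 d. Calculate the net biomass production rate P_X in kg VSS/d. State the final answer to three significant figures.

P_X ≈ 240 kg VSS/d

From the Monod/SRT balance for a CMAS, S = K_s·(1+k_d θ_c)/[θ_c·(Y k − k_d) − 1] = 54.8 × (1 + 0.0599 × 16.1) / [16.1 × (0.322 × 5.33 − 0.0599) − 1] = 107.6 / 25.67 = 4.194 mg/L.
The observed yield is Y_obs = Y/(1 + k_d·θ_c) = 0.322 / (1 + 0.0599 × 16.1) = 0.322 / 1.964 = 0.1639 g VSS per g bCOD removed.
ΔS = 799 − 4.19 = 794.8 mg/L, so the substrate removal rate is 1840 × 794.8/1000 = 1462 kg bCOD/d.
Biomass produced: P_X = Y_obs·Q·ΔS = 0.1639 × 1462 ≈ 239.7 kg VSS/d.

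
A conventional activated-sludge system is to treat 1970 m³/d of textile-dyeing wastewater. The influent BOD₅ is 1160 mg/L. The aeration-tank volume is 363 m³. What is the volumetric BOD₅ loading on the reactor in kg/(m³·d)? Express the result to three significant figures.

L_v ≈ 6.30 kg BOD₅/(m³·d)

Applied BOD₅ load per unit volume = Q·S₀/V = (1970 × 1160/1000)/363.0 = 6.295 kg BOD₅·m⁻³·d⁻¹.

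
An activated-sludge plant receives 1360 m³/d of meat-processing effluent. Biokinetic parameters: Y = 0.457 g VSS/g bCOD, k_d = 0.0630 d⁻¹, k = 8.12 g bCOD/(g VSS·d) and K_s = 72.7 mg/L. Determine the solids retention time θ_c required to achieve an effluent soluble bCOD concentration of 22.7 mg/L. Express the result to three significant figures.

θ_c ≈ 1.22 d

From 1/θ_c = Y·k·S/(K_s + S) − k_d: Y·k·S/(K_s+S) = 0.457 × 8.12 × 22.7 / (72.7 + 22.7) = 0.8830 d⁻¹.
Then 1/θ_c = μ − k_d = 0.8830 − 0.0630 = 0.8200 d⁻¹, giving θ_c = 1.220 d.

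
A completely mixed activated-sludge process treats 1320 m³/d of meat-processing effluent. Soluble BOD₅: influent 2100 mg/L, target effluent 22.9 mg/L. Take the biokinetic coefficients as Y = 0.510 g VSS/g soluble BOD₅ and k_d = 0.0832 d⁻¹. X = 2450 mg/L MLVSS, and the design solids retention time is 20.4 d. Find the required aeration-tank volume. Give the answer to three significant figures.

V ≈ 4320 m³

Rearranging the biomass balance for a CMAS with decay, V = Y·Q·ΔS·θ_c / [X·(1+k_d θ_c)] = 0.510 × 1320 × (2100 − 22.9) × 20.4 / [2450 × (1 + 0.0832 × 20.4)] = 2.85×10^7 / 6608 = 4317 m³.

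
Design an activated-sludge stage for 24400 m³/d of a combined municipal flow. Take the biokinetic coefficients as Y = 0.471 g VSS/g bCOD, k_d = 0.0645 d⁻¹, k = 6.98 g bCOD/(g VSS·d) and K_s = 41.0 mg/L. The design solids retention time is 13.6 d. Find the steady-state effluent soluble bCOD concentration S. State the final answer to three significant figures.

From the Monod/SRT balance for a CMAS, S = K_s·(1+k_d θ_c)/[θ_c·(Y k − k_d) − 1] = 41.0 × (1 + 0.0645 × 13.6) / [13.6 × (0.471 × 6.98 − 0.0645) − 1] = 76.97 / 42.83 = 1.797 mg/L.

S ≈ 1.80 mg/L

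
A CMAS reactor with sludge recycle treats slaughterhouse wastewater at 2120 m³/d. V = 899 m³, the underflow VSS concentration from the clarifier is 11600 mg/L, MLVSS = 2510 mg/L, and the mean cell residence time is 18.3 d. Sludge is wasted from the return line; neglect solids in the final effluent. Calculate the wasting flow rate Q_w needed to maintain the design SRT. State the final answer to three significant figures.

Q_w ≈ 10.6 m³/d

Wasting from the return line (neglecting effluent solids): Q_w = V·X / (θ_c·X_r) = 899.0 × 2510 / (18.3 × 11600) = 10.63 m³/d.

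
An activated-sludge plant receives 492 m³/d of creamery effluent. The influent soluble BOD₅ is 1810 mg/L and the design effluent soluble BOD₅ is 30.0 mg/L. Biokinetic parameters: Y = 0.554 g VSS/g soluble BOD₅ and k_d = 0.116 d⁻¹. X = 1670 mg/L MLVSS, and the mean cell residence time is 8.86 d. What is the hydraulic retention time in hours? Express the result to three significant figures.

Rearranging the biomass balance for a CMAS with decay, V = Y·Q·ΔS·θ_c / [X·(1+k_d θ_c)] = 0.554 × 492 × (1810 − 30.0) × 8.86 / [1670 × (1 + 0.116 × 8.86)] = 4.3×10^6 / 3386 = 1269 m³.
τ = V/Q = 1269/492 = 2.580 d, or 61.92 h.

τ ≈ 61.9 h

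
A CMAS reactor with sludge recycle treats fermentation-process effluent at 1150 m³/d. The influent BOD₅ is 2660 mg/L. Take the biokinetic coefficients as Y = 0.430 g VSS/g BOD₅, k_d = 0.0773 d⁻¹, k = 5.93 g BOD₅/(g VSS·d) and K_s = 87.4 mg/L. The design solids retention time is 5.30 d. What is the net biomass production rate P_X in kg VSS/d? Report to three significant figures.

Effluent substrate depends only on kinetics and SRT: S = K_s(1 + k_d θ_c) / [θ_c(Yk − k_d) − 1] = 87.4 × (1 + 0.0773 × 5.30) / [5.30 × (0.430 × 5.93 − 0.0773) − 1] = 123.2 / 12.10 = 10.18 mg/L.
Y_obs = Y / (1 + k_d θ_c) = 0.430 / (1 + 0.0773 × 5.30) = 0.430 / 1.410 = 0.3050.
Substrate removed = Q·(S₀ − S) = 1150 m³/d × (2660 − 10.2) g/m³ = 3.05×10^6 g/d = 3047 kg/d.
So the net sludge growth is P_X = 0.3050 × 3047 = 929.5 kg VSS/d.

P_X ≈ 930 kg VSS/d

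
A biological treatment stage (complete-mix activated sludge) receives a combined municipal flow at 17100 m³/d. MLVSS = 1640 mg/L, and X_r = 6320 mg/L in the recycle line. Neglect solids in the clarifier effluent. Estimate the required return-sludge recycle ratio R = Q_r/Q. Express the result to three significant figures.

Mass balance around the secondary clarifier (neglecting effluent solids): R = X / (X_r − X) = 1640 / (6320 − 1640) = 0.3504.

R ≈ 0.350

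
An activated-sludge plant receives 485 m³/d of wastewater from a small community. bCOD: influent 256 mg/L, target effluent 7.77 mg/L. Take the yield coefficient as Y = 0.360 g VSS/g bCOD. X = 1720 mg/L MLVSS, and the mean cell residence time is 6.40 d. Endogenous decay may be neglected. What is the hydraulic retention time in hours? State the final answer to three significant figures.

τ ≈ 7.98 h

With k_d = 0 the design equation reduces to V = Y Q (S₀−S) θ_c / X = 0.360 × 485 × (256 − 7.77) × 6.40 / 1720 = 161.3 m³.
HRT = V/Q = 161.3 m³ / 485 m³·d⁻¹ = 0.3325 d × 24 = 7.980 h.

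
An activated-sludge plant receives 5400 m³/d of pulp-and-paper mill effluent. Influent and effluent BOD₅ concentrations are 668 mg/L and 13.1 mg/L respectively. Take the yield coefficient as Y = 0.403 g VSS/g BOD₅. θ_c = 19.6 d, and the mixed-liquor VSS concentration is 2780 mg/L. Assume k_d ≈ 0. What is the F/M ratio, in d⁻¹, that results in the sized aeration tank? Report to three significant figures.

F/M ≈ 0.129 d⁻¹

With k_d = 0 the design equation reduces to V = Y Q (S₀−S) θ_c / X = 0.403 × 5400 × (668 − 13.1) × 19.6 / 2780 = 10048 m³.
F/M = Q·S₀ / (V·X) = 5400 × 668 / (10048 × 2780) = 0.1291 g BOD₅·(g VSS·d)⁻¹.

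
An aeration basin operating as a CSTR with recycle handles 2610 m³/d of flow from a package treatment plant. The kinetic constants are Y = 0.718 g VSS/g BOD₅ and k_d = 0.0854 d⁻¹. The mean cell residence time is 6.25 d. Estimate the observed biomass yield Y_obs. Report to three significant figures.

Y_obs ≈ 0.468 g VSS/g BOD₅

Y_obs = Y / (1 + k_d θ_c) = 0.718 / (1 + 0.0854 × 6.25) = 0.718 / 1.534 = 0.4681.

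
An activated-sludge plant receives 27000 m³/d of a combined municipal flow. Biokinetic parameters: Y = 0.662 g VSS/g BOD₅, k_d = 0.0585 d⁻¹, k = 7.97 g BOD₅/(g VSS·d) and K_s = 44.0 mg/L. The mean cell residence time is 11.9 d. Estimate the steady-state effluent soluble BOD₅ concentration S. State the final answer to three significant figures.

S ≈ 1.22 mg/L

For a completely mixed reactor with recycle the Lawrence–McCarty relation gives S = K_s·(1 + k_d·θ_c) / [θ_c·(Y·k − k_d) − 1] = 44.0 × (1 + 0.0585 × 11.9) / [11.9 × (0.662 × 7.97 − 0.0585) − 1] = 74.63 / 61.09 = 1.222 mg/L.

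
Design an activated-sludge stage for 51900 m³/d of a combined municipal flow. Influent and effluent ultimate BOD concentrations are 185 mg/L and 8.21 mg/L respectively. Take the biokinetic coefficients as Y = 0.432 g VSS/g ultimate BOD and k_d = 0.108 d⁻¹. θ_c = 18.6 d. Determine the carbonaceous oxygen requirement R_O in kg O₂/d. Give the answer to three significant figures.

The observed yield is Y_obs = Y/(1 + k_d·θ_c) = 0.432 / (1 + 0.108 × 18.6) = 0.432 / 3.009 = 0.1436 g VSS per g ultimate BOD removed.
Substrate removed = Q·(S₀ − S) = 51900 m³/d × (185 − 8.21) g/m³ = 9.18×10^6 g/d = 9175 kg/d.
Biomass synthesised: P_X = Y_obs × 9175 = 1317 kg VSS/d.
Carbonaceous O₂ demand = substrate oxidised − cell-mass equivalent = 9175 − 1.42 × 1317 = 7305 kg O₂/d.

R_O ≈ 7300 kg O₂/d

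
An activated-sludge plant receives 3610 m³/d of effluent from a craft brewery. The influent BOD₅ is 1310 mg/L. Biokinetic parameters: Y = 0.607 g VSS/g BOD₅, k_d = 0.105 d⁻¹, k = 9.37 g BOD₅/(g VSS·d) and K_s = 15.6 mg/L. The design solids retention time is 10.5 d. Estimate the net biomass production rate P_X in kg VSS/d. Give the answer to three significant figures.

P_X ≈ 1360 kg VSS/d

Effluent substrate depends only on kinetics and SRT: S = K_s(1 + k_d θ_c) / [θ_c(Yk − k_d) − 1] = 15.6 × (1 + 0.105 × 10.5) / [10.5 × (0.607 × 9.37 − 0.105) − 1] = 32.80 / 57.62 = 0.5693 mg/L.
Correct the yield for decay: Y_obs = Y/(1 + k_d θ_c) = 0.607 / (1 + 0.105 × 10.5) = 0.607 / 2.103 = 0.2887.
ΔS = 1310 − 0.569 = 1309 mg/L, so the substrate removal rate is 3610 × 1309/1000 = 4727 kg BOD₅/d.
P_X = Y_obs · Q(S₀ − S) = 0.2887 × 4727 = 1365 kg VSS/d.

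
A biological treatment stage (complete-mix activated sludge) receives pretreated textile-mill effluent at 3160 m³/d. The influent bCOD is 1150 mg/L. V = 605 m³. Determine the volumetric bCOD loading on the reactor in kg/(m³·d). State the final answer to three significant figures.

L_v ≈ 6.01 kg bCOD/(m³·d)

Volumetric loading L_v = Q·S₀ / V = 3160 × 1150 g/m³ / 605.0 m³ = 6007 g/(m³·d) = 6.007 kg bCOD/(m³·d).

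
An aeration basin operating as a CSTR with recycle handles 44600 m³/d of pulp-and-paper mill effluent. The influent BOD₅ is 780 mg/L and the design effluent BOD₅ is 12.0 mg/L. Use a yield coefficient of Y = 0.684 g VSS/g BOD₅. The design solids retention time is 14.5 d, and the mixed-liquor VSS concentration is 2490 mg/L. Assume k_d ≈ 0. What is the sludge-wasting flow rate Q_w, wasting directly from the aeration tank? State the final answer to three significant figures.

With k_d = 0 the design equation reduces to V = Y Q (S₀−S) θ_c / X = 0.684 × 44600 × (780 − 12.0) × 14.5 / 2490 = 136433 m³.
For wasting at MLVSS concentration, Q_w = V/θ_c = 136433/14.5 = 9409 m³/d.

Q_w ≈ 9410 m³/d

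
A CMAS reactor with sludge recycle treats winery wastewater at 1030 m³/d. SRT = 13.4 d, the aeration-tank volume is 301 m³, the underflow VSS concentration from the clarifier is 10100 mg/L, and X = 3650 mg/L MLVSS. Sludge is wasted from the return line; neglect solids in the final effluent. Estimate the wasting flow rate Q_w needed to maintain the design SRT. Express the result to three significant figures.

Q_w ≈ 8.12 m³/d

Q_w = (V·X)/(θ_c X_r) = 301.0 × 3650 / (13.4 × 10100) = 8.118 m³/d.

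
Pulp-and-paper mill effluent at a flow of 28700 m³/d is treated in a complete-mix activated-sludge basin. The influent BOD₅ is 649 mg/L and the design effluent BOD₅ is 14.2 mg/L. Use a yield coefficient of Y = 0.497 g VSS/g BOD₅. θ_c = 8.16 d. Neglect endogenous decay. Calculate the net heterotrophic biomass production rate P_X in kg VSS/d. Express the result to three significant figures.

With endogenous decay neglected, the observed yield equals the true yield: Y_obs = Y = 0.497 g VSS/g BOD₅.
Substrate removed = Q·(S₀ − S) = 28700 m³/d × (649 − 14.2) g/m³ = 1.82×10^7 g/d = 18219 kg/d.
P_X = Y_obs · Q(S₀ − S) = 0.4970 × 18219 = 9055 kg VSS/d.

P_X ≈ 9050 kg VSS/d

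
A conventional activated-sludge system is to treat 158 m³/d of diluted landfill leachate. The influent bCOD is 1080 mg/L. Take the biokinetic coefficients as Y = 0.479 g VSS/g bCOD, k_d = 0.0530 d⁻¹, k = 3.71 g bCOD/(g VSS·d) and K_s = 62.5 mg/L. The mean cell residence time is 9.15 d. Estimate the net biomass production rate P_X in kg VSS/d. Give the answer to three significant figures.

P_X ≈ 54.7 kg VSS/d

Effluent substrate depends only on kinetics and SRT: S = K_s(1 + k_d θ_c) / [θ_c(Yk − k_d) − 1] = 62.5 × (1 + 0.0530 × 9.15) / [9.15 × (0.479 × 3.71 − 0.0530) − 1] = 92.81 / 14.78 = 6.281 mg/L.
The observed yield is Y_obs = Y/(1 + k_d·θ_c) = 0.479 / (1 + 0.0530 × 9.15) = 0.479 / 1.485 = 0.3226 g VSS per g bCOD removed.
Q·(S₀ − S) = 158 × (1080 − 6.28) × 10⁻³ = 169.6 kg/d removed.
Biomass produced: P_X = Y_obs·Q·ΔS = 0.3226 × 169.6 ≈ 54.72 kg VSS/d.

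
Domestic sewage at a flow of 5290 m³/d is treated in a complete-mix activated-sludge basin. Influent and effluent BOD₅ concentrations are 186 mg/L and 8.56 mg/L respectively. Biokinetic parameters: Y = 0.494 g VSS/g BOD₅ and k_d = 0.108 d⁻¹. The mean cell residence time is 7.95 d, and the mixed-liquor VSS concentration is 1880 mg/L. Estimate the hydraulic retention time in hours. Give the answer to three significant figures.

τ ≈ 4.79 h

From the SRT design equation V = Y Q (S₀−S) θ_c / [X (1 + k_d θ_c)] = 0.494 × 5290 × (186 − 8.56) × 7.95 / [1880 × (1 + 0.108 × 7.95)] = 3.69×10^6 / 3494 = 1055 m³.
τ = V/Q = 1055/5290 = 0.1994 d, or 4.786 h.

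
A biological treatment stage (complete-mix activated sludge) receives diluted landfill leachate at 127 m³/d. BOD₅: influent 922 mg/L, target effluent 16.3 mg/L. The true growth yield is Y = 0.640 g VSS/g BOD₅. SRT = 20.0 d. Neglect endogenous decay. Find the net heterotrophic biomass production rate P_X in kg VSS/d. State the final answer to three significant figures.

P_X ≈ 73.6 kg VSS/d

No decay correction is needed, so Y_obs = Y = 0.640.
Mass of BOD₅ removed per day: Q(S₀ − S) = 127 × 905.7 g/m³ = 115.0 kg/d.
So the net sludge growth is P_X = 0.6400 × 115.0 = 73.62 kg VSS/d.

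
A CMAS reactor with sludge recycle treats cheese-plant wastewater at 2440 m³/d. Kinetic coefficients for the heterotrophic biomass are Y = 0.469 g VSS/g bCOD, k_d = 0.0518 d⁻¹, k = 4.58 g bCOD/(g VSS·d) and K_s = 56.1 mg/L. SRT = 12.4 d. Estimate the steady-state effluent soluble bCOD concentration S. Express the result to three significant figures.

S ≈ 3.69 mg/L

From the Monod/SRT balance for a CMAS, S = K_s·(1+k_d θ_c)/[θ_c·(Y k − k_d) − 1] = 56.1 × (1 + 0.0518 × 12.4) / [12.4 × (0.469 × 4.58 − 0.0518) − 1] = 92.13 / 24.99 = 3.686 mg/L.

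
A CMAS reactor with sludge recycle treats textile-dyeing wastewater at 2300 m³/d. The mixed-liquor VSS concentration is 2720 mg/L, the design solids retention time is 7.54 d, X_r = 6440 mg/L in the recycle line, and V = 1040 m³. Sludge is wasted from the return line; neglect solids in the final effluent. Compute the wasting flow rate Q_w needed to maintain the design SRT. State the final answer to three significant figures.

Q_w ≈ 58.3 m³/d

θ_c = V·X/(Q_w·X_r) when wasting from the recycle, so Q_w = V·X/(θ_c·X_r) = 1040 × 2720 / (7.54 × 6440) = 58.26 m³/d.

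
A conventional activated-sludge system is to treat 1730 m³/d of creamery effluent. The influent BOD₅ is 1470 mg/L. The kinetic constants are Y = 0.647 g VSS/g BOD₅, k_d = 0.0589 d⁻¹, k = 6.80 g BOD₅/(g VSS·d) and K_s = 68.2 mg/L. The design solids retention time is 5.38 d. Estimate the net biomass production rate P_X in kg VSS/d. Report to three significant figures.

P_X ≈ 1250 kg VSS/d

For a completely mixed reactor with recycle the Lawrence–McCarty relation gives S = K_s·(1 + k_d·θ_c) / [θ_c·(Y·k − k_d) − 1] = 68.2 × (1 + 0.0589 × 5.38) / [5.38 × (0.647 × 6.80 − 0.0589) − 1] = 89.81 / 22.35 = 4.018 mg/L.
Y_obs = Y / (1 + k_d θ_c) = 0.647 / (1 + 0.0589 × 5.38) = 0.647 / 1.317 = 0.4913.
Mass of BOD₅ removed per day: Q(S₀ − S) = 1730 × 1466 g/m³ = 2536 kg/d.
Biomass produced: P_X = Y_obs·Q·ΔS = 0.4913 × 2536 ≈ 1246 kg VSS/d.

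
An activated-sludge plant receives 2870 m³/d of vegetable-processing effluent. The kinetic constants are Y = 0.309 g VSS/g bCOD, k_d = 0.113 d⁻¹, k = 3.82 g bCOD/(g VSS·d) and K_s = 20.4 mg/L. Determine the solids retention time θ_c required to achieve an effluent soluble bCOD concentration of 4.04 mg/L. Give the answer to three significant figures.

From 1/θ_c = Y·k·S/(K_s + S) − k_d: Y·k·S/(K_s+S) = 0.309 × 3.82 × 4.04 / (20.4 + 4.04) = 0.1951 d⁻¹.
Then 1/θ_c = μ − k_d = 0.1951 − 0.113 = 0.08212 d⁻¹, giving θ_c = 12.18 d.

θ_c ≈ 12.2 d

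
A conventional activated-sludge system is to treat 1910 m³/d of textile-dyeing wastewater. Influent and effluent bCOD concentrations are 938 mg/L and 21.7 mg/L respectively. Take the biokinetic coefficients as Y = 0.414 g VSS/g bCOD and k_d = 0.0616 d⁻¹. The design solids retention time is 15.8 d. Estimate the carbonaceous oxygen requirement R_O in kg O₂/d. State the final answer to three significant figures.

Correct the yield for decay: Y_obs = Y/(1 + k_d θ_c) = 0.414 / (1 + 0.0616 × 15.8) = 0.414 / 1.973 = 0.2098.
ΔS = 938 − 21.7 = 916.3 mg/L, so the substrate removal rate is 1910 × 916.3/1000 = 1750 kg bCOD/d.
Biomass synthesised: P_X = Y_obs × 1750 = 367.2 kg VSS/d.
R_O = Q·ΔS − 1.42 P_X = 1750 − 521.4 = 1229 kg O₂/d.

R_O ≈ 1230 kg O₂/d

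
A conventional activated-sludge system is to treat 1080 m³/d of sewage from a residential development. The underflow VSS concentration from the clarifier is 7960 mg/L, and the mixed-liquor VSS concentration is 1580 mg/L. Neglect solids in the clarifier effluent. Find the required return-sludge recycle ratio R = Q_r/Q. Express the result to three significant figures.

Solids balance on the clarifier gives (1+R)X = R·X_r, so R = X/(X_r − X) = 1580 / (7960 − 1580) = 0.2476.

R ≈ 0.248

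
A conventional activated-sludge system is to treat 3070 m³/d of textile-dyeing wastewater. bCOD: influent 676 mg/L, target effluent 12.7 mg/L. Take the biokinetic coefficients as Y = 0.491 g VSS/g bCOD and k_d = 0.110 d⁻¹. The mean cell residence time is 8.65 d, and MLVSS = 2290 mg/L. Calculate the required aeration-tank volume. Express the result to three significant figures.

V ≈ 1940 m³

From the SRT design equation V = Y Q (S₀−S) θ_c / [X (1 + k_d θ_c)] = 0.491 × 3070 × (676 − 12.7) × 8.65 / [2290 × (1 + 0.110 × 8.65)] = 8.65×10^6 / 4469 = 1935 m³.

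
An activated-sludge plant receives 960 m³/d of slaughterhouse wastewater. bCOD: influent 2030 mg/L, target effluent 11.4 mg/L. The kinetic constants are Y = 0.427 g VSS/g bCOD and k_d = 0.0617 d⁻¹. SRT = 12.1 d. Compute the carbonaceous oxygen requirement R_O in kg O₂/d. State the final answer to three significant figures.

R_O ≈ 1270 kg O₂/d

Correct the yield for decay: Y_obs = Y/(1 + k_d θ_c) = 0.427 / (1 + 0.0617 × 12.1) = 0.427 / 1.747 = 0.2445.
Q·(S₀ − S) = 960 × (2030 − 11.4) × 10⁻³ = 1938 kg/d removed.
Biomass synthesised: P_X = Y_obs × 1938 = 473.8 kg VSS/d.
Carbonaceous O₂ demand = substrate oxidised − cell-mass equivalent = 1938 − 1.42 × 473.8 = 1265 kg O₂/d.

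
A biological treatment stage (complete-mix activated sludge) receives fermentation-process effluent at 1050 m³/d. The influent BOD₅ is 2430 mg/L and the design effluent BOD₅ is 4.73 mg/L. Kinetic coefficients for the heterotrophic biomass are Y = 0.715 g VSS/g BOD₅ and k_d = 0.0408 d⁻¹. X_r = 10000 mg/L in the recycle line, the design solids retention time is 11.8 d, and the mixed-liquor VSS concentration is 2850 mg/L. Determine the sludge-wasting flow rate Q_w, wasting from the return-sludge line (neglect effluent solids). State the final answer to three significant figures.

Rearranging the biomass balance for a CMAS with decay, V = Y·Q·ΔS·θ_c / [X·(1+k_d θ_c)] = 0.715 × 1050 × (2430 − 4.73) × 11.8 / [2850 × (1 + 0.0408 × 11.8)] = 2.15×10^7 / 4222 = 5089 m³.
Q_w = (V·X)/(θ_c X_r) = 5089 × 2850 / (11.8 × 10000) = 122.9 m³/d.

Q_w ≈ 123 m³/d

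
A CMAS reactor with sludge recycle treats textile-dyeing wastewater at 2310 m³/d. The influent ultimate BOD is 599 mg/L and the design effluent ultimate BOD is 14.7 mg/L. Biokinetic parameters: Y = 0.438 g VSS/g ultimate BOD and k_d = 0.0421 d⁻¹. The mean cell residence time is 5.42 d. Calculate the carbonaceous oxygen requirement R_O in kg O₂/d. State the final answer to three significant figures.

R_O ≈ 666 kg O₂/d

Observed yield with endogenous decay: Y_obs = Y / (1 + k_d·θ_c) = 0.438 / (1 + 0.0421 × 5.42) = 0.438 / 1.228 = 0.3566 g VSS/g ultimate BOD.
Mass of ultimate BOD removed per day: Q(S₀ − S) = 2310 × 584.3 g/m³ = 1350 kg/d.
Biomass synthesised: P_X = Y_obs × 1350 = 481.3 kg VSS/d.
R_O = Q·ΔS − 1.42 P_X = 1350 − 683.5 = 666.2 kg O₂/d.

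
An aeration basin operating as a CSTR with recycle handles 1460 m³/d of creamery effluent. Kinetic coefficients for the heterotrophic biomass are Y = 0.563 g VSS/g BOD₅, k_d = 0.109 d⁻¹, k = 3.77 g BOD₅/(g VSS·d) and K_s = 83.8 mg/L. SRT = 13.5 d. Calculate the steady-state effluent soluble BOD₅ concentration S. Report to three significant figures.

Effluent substrate depends only on kinetics and SRT: S = K_s(1 + k_d θ_c) / [θ_c(Yk − k_d) − 1] = 83.8 × (1 + 0.109 × 13.5) / [13.5 × (0.563 × 3.77 − 0.109) − 1] = 207.1 / 26.18 = 7.910 mg/L.

S ≈ 7.91 mg/L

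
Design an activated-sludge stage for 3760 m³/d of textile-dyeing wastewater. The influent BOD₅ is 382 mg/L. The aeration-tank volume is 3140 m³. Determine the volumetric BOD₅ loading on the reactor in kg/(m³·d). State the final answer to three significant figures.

L_v ≈ 0.457 kg BOD₅/(m³·d)

L_v = Q S₀ / V = 3760 × 382 × 10⁻³ / 3140 = 0.4574 kg/(m³·d).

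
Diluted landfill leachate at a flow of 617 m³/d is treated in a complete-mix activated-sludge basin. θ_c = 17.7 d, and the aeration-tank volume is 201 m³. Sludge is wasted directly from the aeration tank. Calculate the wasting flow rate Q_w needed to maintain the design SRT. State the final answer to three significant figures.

Wasting from the aeration tank: Q_w = V / θ_c = 201.0 / 17.7 = 11.36 m³/d.

Q_w ≈ 11.4 m³/d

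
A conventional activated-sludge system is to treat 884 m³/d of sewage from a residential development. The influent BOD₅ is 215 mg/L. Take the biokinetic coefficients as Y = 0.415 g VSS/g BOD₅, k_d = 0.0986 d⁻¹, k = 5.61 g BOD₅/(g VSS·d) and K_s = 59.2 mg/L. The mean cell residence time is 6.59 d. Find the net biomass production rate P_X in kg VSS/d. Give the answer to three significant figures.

Effluent substrate depends only on kinetics and SRT: S = K_s(1 + k_d θ_c) / [θ_c(Yk − k_d) − 1] = 59.2 × (1 + 0.0986 × 6.59) / [6.59 × (0.415 × 5.61 − 0.0986) − 1] = 97.67 / 13.69 = 7.133 mg/L.
Observed yield with endogenous decay: Y_obs = Y / (1 + k_d·θ_c) = 0.415 / (1 + 0.0986 × 6.59) = 0.415 / 1.650 = 0.2515 g VSS/g BOD₅.
Substrate removed = Q·(S₀ − S) = 884 m³/d × (215 − 7.13) g/m³ = 1.84×10^5 g/d = 183.8 kg/d.
P_X = Y_obs · Q(S₀ − S) = 0.2515 × 183.8 = 46.22 kg VSS/d.

P_X ≈ 46.2 kg VSS/d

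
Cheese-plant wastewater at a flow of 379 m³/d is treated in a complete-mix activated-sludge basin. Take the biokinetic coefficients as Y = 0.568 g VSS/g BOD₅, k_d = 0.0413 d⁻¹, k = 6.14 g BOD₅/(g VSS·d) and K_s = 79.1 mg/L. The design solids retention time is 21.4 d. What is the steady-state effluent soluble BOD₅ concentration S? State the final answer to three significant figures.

S ≈ 2.05 mg/L

Effluent substrate depends only on kinetics and SRT: S = K_s(1 + k_d θ_c) / [θ_c(Yk − k_d) − 1] = 79.1 × (1 + 0.0413 × 21.4) / [21.4 × (0.568 × 6.14 − 0.0413) − 1] = 149.0 / 72.75 = 2.048 mg/L.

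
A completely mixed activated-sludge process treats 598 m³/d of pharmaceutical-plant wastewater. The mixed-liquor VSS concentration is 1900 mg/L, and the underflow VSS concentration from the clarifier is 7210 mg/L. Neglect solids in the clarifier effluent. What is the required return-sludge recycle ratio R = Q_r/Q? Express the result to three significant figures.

R = Q_r/Q = X/(X_r − X) = 1900 / (7210 − 1900) = 0.3578.

R ≈ 0.358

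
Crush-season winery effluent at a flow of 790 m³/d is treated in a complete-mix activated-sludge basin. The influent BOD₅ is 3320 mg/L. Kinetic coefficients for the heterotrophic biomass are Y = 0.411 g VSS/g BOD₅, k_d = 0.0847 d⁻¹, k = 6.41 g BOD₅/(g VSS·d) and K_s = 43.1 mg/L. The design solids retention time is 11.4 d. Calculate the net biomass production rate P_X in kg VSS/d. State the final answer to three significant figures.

For a completely mixed reactor with recycle the Lawrence–McCarty relation gives S = K_s·(1 + k_d·θ_c) / [θ_c·(Y·k − k_d) − 1] = 43.1 × (1 + 0.0847 × 11.4) / [11.4 × (0.411 × 6.41 − 0.0847) − 1] = 84.72 / 28.07 = 3.018 mg/L.
The observed yield is Y_obs = Y/(1 + k_d·θ_c) = 0.411 / (1 + 0.0847 × 11.4) = 0.411 / 1.966 = 0.2091 g VSS per g BOD₅ removed.
Mass of BOD₅ removed per day: Q(S₀ − S) = 790 × 3317 g/m³ = 2620 kg/d.
Net biomass production P_X = Y_obs × Q·(S₀ − S) = 0.2091 × 2620 = 547.9 kg VSS/d.

P_X ≈ 548 kg VSS/d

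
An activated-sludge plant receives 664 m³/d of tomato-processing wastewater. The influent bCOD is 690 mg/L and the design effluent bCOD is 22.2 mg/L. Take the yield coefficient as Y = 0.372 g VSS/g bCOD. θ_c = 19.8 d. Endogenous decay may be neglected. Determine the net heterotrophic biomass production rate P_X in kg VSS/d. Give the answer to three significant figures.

No decay correction is needed, so Y_obs = Y = 0.372.
Substrate removed = Q·(S₀ − S) = 664 m³/d × (690 − 22.2) g/m³ = 4.43×10^5 g/d = 443.4 kg/d.
So the net sludge growth is P_X = 0.3720 × 443.4 = 165.0 kg VSS/d.

P_X ≈ 165 kg VSS/d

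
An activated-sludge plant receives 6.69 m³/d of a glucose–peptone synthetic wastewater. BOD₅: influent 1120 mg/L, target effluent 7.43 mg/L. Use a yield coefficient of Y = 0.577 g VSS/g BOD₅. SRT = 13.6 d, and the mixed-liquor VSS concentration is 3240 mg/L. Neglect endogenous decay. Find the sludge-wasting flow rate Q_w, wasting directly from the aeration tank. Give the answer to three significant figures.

V·X = Y·Q·ΔS·θ_c gives V = 0.577 × 6.69 × (1120 − 7.43) × 13.6 / 3240 = 18.03 m³.
For wasting at MLVSS concentration, Q_w = V/θ_c = 18.03/13.6 = 1.326 m³/d.

Q_w ≈ 1.33 m³/d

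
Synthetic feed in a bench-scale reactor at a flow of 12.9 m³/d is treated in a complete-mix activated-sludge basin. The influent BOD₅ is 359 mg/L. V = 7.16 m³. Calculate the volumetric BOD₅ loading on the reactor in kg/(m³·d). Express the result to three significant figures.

L_v ≈ 0.647 kg BOD₅/(m³·d)

Applied BOD₅ load per unit volume = Q·S₀/V = (12.9 × 359/1000)/7.160 = 0.6468 kg BOD₅·m⁻³·d⁻¹.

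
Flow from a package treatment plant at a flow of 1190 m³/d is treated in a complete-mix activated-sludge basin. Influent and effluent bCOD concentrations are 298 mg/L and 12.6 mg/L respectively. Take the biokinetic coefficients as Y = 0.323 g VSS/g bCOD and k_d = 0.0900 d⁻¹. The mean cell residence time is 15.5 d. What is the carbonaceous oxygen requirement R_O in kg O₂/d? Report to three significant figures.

Y_obs = Y / (1 + k_d θ_c) = 0.323 / (1 + 0.0900 × 15.5) = 0.323 / 2.395 = 0.1349.
ΔS = 298 − 12.6 = 285.4 mg/L, so the substrate removal rate is 1190 × 285.4/1000 = 339.6 kg bCOD/d.
Net sludge production P_X = 0.1349 × 339.6 = 45.80 kg VSS/d.
R_O = Q·ΔS − 1.42 P_X = 339.6 − 65.04 = 274.6 kg O₂/d.

R_O ≈ 275 kg O₂/d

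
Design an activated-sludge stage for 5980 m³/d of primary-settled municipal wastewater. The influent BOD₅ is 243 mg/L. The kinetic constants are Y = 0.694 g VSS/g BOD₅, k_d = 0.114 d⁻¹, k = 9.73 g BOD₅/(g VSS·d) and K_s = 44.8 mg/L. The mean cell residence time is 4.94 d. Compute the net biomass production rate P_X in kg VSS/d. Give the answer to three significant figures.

P_X ≈ 639 kg VSS/d

For a completely mixed reactor with recycle the Lawrence–McCarty relation gives S = K_s·(1 + k_d·θ_c) / [θ_c·(Y·k − k_d) − 1] = 44.8 × (1 + 0.114 × 4.94) / [4.94 × (0.694 × 9.73 − 0.114) − 1] = 70.03 / 31.79 = 2.203 mg/L.
Correct the yield for decay: Y_obs = Y/(1 + k_d θ_c) = 0.694 / (1 + 0.114 × 4.94) = 0.694 / 1.563 = 0.4440.
ΔS = 243 − 2.20 = 240.8 mg/L, so the substrate removal rate is 5980 × 240.8/1000 = 1440 kg BOD₅/d.
So the net sludge growth is P_X = 0.4440 × 1440 = 639.3 kg VSS/d.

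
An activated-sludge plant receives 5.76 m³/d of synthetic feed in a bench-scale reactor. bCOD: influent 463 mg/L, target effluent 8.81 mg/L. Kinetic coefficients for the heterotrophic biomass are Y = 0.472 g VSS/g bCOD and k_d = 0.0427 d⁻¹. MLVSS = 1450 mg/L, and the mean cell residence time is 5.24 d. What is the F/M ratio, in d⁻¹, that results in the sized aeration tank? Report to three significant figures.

Steady-state biomass mass balance: V·X·(1 + k_d·θ_c) = Y·Q·(S₀ − S)·θ_c, so V = 0.472 × 5.76 × (463 − 8.81) × 5.24 / [1450 × (1 + 0.0427 × 5.24)] = 6.47×10^3 / 1774 = 3.646 m³.
F/M = Q·S₀ / (V·X) = 5.76 × 463 / (3.646 × 1450) = 0.5044 g bCOD·(g VSS·d)⁻¹.

F/M ≈ 0.504 d⁻¹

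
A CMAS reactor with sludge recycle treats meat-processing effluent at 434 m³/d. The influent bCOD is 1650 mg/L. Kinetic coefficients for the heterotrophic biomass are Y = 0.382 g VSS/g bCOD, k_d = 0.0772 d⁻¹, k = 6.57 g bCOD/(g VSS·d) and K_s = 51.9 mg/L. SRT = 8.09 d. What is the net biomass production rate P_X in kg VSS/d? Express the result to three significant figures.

Effluent substrate depends only on kinetics and SRT: S = K_s(1 + k_d θ_c) / [θ_c(Yk − k_d) − 1] = 51.9 × (1 + 0.0772 × 8.09) / [8.09 × (0.382 × 6.57 − 0.0772) − 1] = 84.31 / 18.68 = 4.514 mg/L.
Observed yield with endogenous decay: Y_obs = Y / (1 + k_d·θ_c) = 0.382 / (1 + 0.0772 × 8.09) = 0.382 / 1.625 = 0.2351 g VSS/g bCOD.
ΔS = 1650 − 4.51 = 1645 mg/L, so the substrate removal rate is 434 × 1645/1000 = 714.1 kg bCOD/d.
So the net sludge growth is P_X = 0.2351 × 714.1 = 167.9 kg VSS/d.

P_X ≈ 168 kg VSS/d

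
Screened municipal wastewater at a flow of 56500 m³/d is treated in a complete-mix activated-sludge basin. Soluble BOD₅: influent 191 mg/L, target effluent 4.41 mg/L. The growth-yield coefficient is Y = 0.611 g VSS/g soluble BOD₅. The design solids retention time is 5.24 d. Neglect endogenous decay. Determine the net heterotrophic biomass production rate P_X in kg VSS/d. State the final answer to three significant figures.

With endogenous decay neglected, the observed yield equals the true yield: Y_obs = Y = 0.611 g VSS/g soluble BOD₅.
Substrate removed = Q·(S₀ − S) = 56500 m³/d × (191 − 4.41) g/m³ = 1.05×10^7 g/d = 10542 kg/d.
So the net sludge growth is P_X = 0.6110 × 10542 = 6441 kg VSS/d.

P_X ≈ 6440 kg VSS/d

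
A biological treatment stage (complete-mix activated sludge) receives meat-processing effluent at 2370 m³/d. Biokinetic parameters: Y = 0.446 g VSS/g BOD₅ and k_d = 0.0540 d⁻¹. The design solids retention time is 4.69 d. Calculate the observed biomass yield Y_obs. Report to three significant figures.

The observed yield is Y_obs = Y/(1 + k_d·θ_c) = 0.446 / (1 + 0.0540 × 4.69) = 0.446 / 1.253 = 0.3559 g VSS per g BOD₅ removed.

Y_obs ≈ 0.356 g VSS/g BOD₅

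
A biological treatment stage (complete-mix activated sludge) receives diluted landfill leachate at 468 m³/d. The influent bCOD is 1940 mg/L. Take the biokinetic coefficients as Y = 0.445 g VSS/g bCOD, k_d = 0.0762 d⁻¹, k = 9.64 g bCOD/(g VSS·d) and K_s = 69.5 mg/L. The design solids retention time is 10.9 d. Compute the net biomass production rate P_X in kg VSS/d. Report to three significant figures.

From the Monod/SRT balance for a CMAS, S = K_s·(1+k_d θ_c)/[θ_c·(Y k − k_d) − 1] = 69.5 × (1 + 0.0762 × 10.9) / [10.9 × (0.445 × 9.64 − 0.0762) − 1] = 127.2 / 44.93 = 2.832 mg/L.
Y_obs = Y / (1 + k_d θ_c) = 0.445 / (1 + 0.0762 × 10.9) = 0.445 / 1.831 = 0.2431.
Mass of bCOD removed per day: Q(S₀ − S) = 468 × 1937 g/m³ = 906.6 kg/d.
Net biomass production P_X = Y_obs × Q·(S₀ − S) = 0.2431 × 906.6 = 220.4 kg VSS/d.

P_X ≈ 220 kg VSS/d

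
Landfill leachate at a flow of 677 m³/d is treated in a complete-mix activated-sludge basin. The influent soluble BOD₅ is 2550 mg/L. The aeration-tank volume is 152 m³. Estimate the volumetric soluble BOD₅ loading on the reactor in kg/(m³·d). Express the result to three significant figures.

Volumetric loading L_v = Q·S₀ / V = 677 × 2550 g/m³ / 152.0 m³ = 11358 g/(m³·d) = 11.36 kg soluble BOD₅/(m³·d).

L_v ≈ 11.4 kg soluble BOD₅/(m³·d)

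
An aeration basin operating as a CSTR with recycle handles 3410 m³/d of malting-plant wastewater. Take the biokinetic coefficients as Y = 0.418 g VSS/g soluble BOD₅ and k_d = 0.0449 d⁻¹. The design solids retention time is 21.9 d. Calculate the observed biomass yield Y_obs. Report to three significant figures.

Y_obs ≈ 0.211 g VSS/g soluble BOD₅

Y_obs = Y / (1 + k_d θ_c) = 0.418 / (1 + 0.0449 × 21.9) = 0.418 / 1.983 = 0.2108.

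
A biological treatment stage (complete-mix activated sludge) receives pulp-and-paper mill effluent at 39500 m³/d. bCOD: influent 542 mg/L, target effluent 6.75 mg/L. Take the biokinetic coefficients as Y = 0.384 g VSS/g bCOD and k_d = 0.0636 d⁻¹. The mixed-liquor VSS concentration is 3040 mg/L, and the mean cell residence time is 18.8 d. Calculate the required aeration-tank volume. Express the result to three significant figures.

V ≈ 22900 m³

Steady-state biomass mass balance: V·X·(1 + k_d·θ_c) = Y·Q·(S₀ − S)·θ_c, so V = 0.384 × 39500 × (542 − 6.75) × 18.8 / [3040 × (1 + 0.0636 × 18.8)] = 1.53×10^8 / 6675 = 22867 m³.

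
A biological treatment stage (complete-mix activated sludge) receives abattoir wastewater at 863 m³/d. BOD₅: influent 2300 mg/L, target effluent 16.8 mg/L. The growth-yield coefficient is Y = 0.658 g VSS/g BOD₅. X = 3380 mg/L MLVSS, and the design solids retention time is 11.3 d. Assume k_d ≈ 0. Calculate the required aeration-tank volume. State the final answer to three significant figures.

V ≈ 4330 m³

Biomass mass balance (decay neglected): V·X = Y·Q·(S₀ − S)·θ_c, so V = 0.658 × 863 × (2300 − 16.8) × 11.3 / 3380 = 4335 m³.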